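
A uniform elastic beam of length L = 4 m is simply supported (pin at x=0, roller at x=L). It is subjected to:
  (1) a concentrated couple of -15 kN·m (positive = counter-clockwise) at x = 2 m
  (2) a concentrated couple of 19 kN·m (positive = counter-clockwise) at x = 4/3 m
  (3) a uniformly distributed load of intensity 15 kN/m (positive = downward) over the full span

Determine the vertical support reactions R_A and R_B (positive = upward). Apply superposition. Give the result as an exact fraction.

Load 1 — applied couple M₀=-15 kN·m at a=2 m (b=L-a=2):
  R_A = M₀/L = (-15)/4 = -15/4 kN
  R_B = -M₀/L = -(-15)/4 = 15/4 kN
Load 2 — applied couple M₀=19 kN·m at a=4/3 m (b=L-a=8/3):
  R_A = M₀/L = 19/4 kN
  R_B = -M₀/L = -19/4 kN
Load 3 — uniform load w=15 kN/m over full span:
  R_A = wL/2 = 15·4/2 = 30 kN
  R_B = wL/2 = 15·4/2 = 30 kN
Superposition: R_A = 31 kN, R_B = 29 kN

R_A = 31 kN, R_B = 29 kN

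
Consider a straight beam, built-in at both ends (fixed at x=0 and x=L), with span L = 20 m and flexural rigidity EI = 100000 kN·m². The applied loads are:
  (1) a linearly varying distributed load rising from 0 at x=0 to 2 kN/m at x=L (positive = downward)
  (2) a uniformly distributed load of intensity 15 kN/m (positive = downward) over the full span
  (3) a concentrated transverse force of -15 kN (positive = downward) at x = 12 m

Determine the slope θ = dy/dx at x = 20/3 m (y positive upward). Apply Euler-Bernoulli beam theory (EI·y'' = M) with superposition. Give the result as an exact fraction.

Load 1 — triangular load w₀=2 kN/m (0→w₀ over full span):
  θ_1 = -w₀(2x(L-x)(L-2x)(x+2L)+x²(L-x)²)/(120LEI) = -2·(2·(20/3)·(20-(20/3))·(20-2·(20/3))·((20/3)+2·20)+(20/3)²·(20-(20/3))²)/(120·20·100000) = -16/30375 rad
Load 2 — uniform load w=15 kN/m over full span:
  θ_2 = -wx(L-x)(L-2x)/(12EI) = -15·(20/3)·(20-(20/3))·(20-2·(20/3))/(12·100000) = -1/135 rad
Load 3 — point force P=-15 kN at a=12 m (b=L-a=8):
  θ_3 = -Pb²x(2aL-(3a+b)x)/(2L³EI)  [x≤a] = -(-15)·8²·(20/3)·(2·12·20-(3·12+8)·(20/3))/(2·20³·100000) = 7/9375 rad
Superposition: θ = Σ θ_i = -5458/759375 rad ≈ -0.007187 rad

θ(20/3) = -5458/759375 rad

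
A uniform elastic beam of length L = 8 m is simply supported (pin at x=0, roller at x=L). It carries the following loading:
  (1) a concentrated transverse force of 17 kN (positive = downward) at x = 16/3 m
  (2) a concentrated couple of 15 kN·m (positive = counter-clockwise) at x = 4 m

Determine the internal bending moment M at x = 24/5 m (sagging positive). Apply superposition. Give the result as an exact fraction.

M(24/5) = 106/5 kN·m

Load 1 — point force P=17 kN at a=16/3 m (b=L-a=8/3):
  M_1 = Pbx/L  [x≤a] = 17·(8/3)·(24/5)/8 = 136/5 kN·m
Load 2 — applied couple M₀=15 kN·m at a=4 m (b=L-a=4):
  M_2 = M₀x/L - M₀  [x>a] = 15·(24/5)/8 - 15 = -6 kN·m
Superposition: M = Σ M_i = 106/5 kN·m ≈ 21.200000 kN·m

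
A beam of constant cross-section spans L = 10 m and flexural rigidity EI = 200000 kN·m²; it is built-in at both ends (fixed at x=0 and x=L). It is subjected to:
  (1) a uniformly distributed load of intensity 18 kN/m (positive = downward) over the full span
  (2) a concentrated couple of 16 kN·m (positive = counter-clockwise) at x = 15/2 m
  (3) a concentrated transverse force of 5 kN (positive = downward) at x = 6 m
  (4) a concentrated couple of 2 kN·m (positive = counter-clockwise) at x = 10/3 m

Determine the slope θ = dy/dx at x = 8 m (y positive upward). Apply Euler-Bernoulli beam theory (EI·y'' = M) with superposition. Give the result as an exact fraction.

Load 1 — uniform load w=18 kN/m over full span:
  θ_1 = -wx(L-x)(L-2x)/(12EI) = -18·8·(10-8)·(10-2·8)/(12·200000) = 9/12500 rad
Load 2 — applied couple M₀=16 kN·m at a=15/2 m (b=L-a=5/2):
  θ_2 = (R_Ax²/2 - M_Ax - M₀(x-a))/EI  [x>a] with R_A=9/5, M_A=5 = ((9/5)·8²/2 - 5·8 - 16·(8-(15/2)))/200000 = 3/62500 rad
Load 3 — point force P=5 kN at a=6 m (b=L-a=4):
  θ_3 = Pa²(L-x)(2bL-(3b+a)(L-x))/(2L³EI)  [x>a] = 5·6²·(10-8)·(2·4·10-(3·4+6)·(10-8))/(2·10³·200000) = 99/2500000 rad
Load 4 — applied couple M₀=2 kN·m at a=10/3 m (b=L-a=20/3):
  θ_4 = (R_Ax²/2 - M_Ax - M₀(x-a))/EI  [x>a] with R_A=4/15, M_A=0 = ((4/15)·8²/2 - 0·8 - 2·(8-(10/3)))/200000 = -1/250000 rad
Superposition: θ = Σ θ_i = 2009/2500000 rad ≈ 0.000804 rad

θ(8) = 2009/2500000 rad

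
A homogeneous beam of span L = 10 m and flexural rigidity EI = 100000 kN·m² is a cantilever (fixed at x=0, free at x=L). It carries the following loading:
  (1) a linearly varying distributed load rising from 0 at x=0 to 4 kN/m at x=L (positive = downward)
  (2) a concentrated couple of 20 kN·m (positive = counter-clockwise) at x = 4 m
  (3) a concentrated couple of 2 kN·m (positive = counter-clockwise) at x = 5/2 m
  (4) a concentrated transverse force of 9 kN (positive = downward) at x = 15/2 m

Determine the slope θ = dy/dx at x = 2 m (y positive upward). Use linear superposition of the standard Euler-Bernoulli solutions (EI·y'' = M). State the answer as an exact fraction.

θ(2) = -4499/1500000 rad

Load 1 — triangular load w₀=4 kN/m (0→w₀ over full span):
  θ_1 = (w₀Lx²/4-w₀L²x/3-w₀x⁴/(24L))/EI = (4·10·2²/4-4·10²·2/3-4·2⁴/(24·10))/100000 = -851/375000 rad
Load 2 — applied couple M₀=20 kN·m at a=4 m (b=L-a=6):
  θ_2 = M₀x/EI  [x≤a] = 20·2/100000 = 1/2500 rad
Load 3 — applied couple M₀=2 kN·m at a=5/2 m (b=L-a=15/2):
  θ_3 = M₀x/EI  [x≤a] = 2·2/100000 = 1/25000 rad
Load 4 — point force P=9 kN at a=15/2 m (b=L-a=5/2):
  θ_4 = -Px(2a-x)/(2EI)  [x≤a] = -9·2·(2·(15/2)-2)/(2·100000) = -117/100000 rad
Superposition: θ = Σ θ_i = -4499/1500000 rad ≈ -0.002999 rad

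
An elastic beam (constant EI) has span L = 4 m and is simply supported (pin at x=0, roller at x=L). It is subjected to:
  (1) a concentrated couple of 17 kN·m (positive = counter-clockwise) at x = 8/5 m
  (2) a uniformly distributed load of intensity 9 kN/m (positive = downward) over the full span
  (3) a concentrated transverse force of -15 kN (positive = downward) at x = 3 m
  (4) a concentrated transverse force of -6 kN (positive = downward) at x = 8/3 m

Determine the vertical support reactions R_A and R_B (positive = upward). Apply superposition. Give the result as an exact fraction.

Load 1 — applied couple M₀=17 kN·m at a=8/5 m (b=L-a=12/5):
  R_A = M₀/L = 17/4 kN
  R_B = -M₀/L = -17/4 kN
Load 2 — uniform load w=9 kN/m over full span:
  R_A = wL/2 = 9·4/2 = 18 kN
  R_B = wL/2 = 9·4/2 = 18 kN
Load 3 — point force P=-15 kN at a=3 m (b=L-a=1):
  R_A = Pb/L = (-15)·1/4 = -15/4 kN
  R_B = Pa/L = (-15)·3/4 = -45/4 kN
Load 4 — point force P=-6 kN at a=8/3 m (b=L-a=4/3):
  R_A = Pb/L = (-6)·(4/3)/4 = -2 kN
  R_B = Pa/L = (-6)·(8/3)/4 = -4 kN
Superposition: R_A = 33/2 kN, R_B = -3/2 kN

R_A = 33/2 kN, R_B = -3/2 kN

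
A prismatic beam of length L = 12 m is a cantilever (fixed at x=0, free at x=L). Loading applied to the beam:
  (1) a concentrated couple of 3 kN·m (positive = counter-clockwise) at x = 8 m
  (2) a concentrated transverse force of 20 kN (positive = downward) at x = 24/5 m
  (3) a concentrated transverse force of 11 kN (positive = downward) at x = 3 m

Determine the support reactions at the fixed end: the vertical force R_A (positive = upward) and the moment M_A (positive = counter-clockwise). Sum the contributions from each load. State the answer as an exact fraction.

R_A = 31 kN, M_A = 126 kN·m

Load 1 — applied couple M₀=3 kN·m at a=8 m (b=L-a=4):
  R_A = 0 kN
  M_A = -M₀ = -3 kN·m
Load 2 — point force P=20 kN at a=24/5 m (b=L-a=36/5):
  R_A = P = 20 kN
  M_A = Pa = 20·(24/5) = 96 kN·m
Load 3 — point force P=11 kN at a=3 m (b=L-a=9):
  R_A = P = 11 kN
  M_A = Pa = 11·3 = 33 kN·m
Superposition: R_A = 31 kN, M_A = 126 kN·m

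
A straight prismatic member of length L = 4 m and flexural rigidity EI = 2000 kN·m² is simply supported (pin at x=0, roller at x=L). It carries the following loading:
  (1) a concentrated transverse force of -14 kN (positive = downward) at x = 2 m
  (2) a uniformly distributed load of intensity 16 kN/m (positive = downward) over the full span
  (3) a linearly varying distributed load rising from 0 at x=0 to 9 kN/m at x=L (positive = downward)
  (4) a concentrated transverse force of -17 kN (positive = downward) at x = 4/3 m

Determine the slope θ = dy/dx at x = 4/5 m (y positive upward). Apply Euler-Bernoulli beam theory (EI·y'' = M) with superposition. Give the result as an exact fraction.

θ(4/5) = -460357/50625000 rad

Load 1 — point force P=-14 kN at a=2 m (b=L-a=2):
  θ_1 = -Pb(L²-b²-3x²)/(6LEI)  [x≤a] = -(-14)·2·(4²-2²-3·(4/5)²)/(6·4·2000) = 147/25000 rad
Load 2 — uniform load w=16 kN/m over full span:
  θ_2 = -w(L³-6Lx²+4x³)/(24EI) = -16·(4³-6·4·(4/5)²+4·(4/5)³)/(24·2000) = -264/15625 rad
Load 3 — triangular load w₀=9 kN/m (0→w₀ over full span):
  θ_3 = -w₀(7L⁴-30L²x²+15x⁴)/(360LEI) = -9·(7·4⁴-30·4²·(4/5)²+15·(4/5)⁴)/(360·4·2000) = -364/78125 rad
Load 4 — point force P=-17 kN at a=4/3 m (b=L-a=8/3):
  θ_4 = -Pb(L²-b²-3x²)/(6LEI)  [x≤a] = -(-17)·(8/3)·(4²-(8/3)²-3·(4/5)²)/(6·4·2000) = 1666/253125 rad
Superposition: θ = Σ θ_i = -460357/50625000 rad ≈ -0.009093 rad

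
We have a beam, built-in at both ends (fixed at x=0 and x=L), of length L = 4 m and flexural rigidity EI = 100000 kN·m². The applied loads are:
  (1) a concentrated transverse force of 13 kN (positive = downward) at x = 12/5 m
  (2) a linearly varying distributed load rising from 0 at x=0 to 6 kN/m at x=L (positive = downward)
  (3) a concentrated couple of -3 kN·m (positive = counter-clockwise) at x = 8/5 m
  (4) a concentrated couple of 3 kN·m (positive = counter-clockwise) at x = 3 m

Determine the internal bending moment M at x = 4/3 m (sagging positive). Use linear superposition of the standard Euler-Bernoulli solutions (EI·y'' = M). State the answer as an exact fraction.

Load 1 — point force P=13 kN at a=12/5 m (b=L-a=8/5):
  M_1 = Pb²(3a+b)x/L³ - Pab²/L²  [x≤a] = 13·(8/5)²·(3·(12/5)+(8/5))·(4/3)/4³ - 13·(12/5)·(8/5)²/4² = 416/375 kN·m
Load 2 — triangular load w₀=6 kN/m (0→w₀ over full span):
  M_2 = 3w₀Lx/20 - w₀L²/30 - w₀x³/(6L) = 3·6·4·(4/3)/20 - 6·4²/30 - 6·(4/3)³/(6·4) = 136/135 kN·m
Load 3 — applied couple M₀=-3 kN·m at a=8/5 m (b=L-a=12/5):
  M_3 = R_Ax - M_A  [x≤a] with R_A=-27/25, M_A=-9/25 = (-27/25)·(4/3) - (-9/25) = -27/25 kN·m
Load 4 — applied couple M₀=3 kN·m at a=3 m (b=L-a=1):
  M_4 = R_Ax - M_A  [x≤a] with R_A=27/32, M_A=15/16 = (27/32)·(4/3) - (15/16) = 3/16 kN·m
Superposition: M = Σ M_i = 66109/54000 kN·m ≈ 1.224241 kN·m

M(4/3) = 66109/54000 kN·m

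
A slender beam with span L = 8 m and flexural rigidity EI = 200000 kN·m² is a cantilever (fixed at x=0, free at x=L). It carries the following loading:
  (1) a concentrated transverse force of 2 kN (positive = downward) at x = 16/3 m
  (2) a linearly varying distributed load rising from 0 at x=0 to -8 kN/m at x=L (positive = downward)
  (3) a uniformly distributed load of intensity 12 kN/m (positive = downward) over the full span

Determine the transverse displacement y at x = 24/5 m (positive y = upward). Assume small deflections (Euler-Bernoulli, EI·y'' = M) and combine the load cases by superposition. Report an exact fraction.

Load 1 — point force P=2 kN at a=16/3 m (b=L-a=8/3):
  y_1 = -Px²(3a-x)/(6EI)  [x≤a] = -2·(24/5)²·(3·(16/3)-(24/5))/(6·200000) = -168/390625 m
Load 2 — triangular load w₀=-8 kN/m (0→w₀ over full span):
  y_2 = (w₀Lx³/12-w₀L²x²/6-w₀x⁵/(120L))/EI = ((-8)·8·(24/5)³/12-(-8)·8²·(24/5)²/6-(-8)·(24/5)⁵/(120·8))/200000 = 341184/48828125 m
Load 3 — uniform load w=12 kN/m over full span:
  y_3 = -wx²(x²-4Lx+6L²)/(24EI) = -12·(24/5)²·((24/5)²-4·8·(24/5)+6·8²)/(24·200000) = -28512/1953125 m
Superposition: y = Σ y_i = -392616/48828125 m ≈ -0.008041 m

y(24/5) = -392616/48828125 m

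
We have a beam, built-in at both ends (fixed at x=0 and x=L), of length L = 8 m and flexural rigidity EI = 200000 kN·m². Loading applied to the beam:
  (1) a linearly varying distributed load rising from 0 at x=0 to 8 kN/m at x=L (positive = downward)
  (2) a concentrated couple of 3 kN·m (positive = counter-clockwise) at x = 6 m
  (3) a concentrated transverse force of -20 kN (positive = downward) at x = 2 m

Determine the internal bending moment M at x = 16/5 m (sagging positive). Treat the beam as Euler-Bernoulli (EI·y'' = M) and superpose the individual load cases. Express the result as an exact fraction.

Load 1 — triangular load w₀=8 kN/m (0→w₀ over full span):
  M_1 = 3w₀Lx/20 - w₀L²/30 - w₀x³/(6L) = 3·8·8·(16/5)/20 - 8·8²/30 - 8·(16/5)³/(6·8) = 1024/125 kN·m
Load 2 — applied couple M₀=3 kN·m at a=6 m (b=L-a=2):
  M_2 = R_Ax - M_A  [x≤a] with R_A=27/64, M_A=15/16 = (27/64)·(16/5) - (15/16) = 33/80 kN·m
Load 3 — point force P=-20 kN at a=2 m (b=L-a=6):
  M_3 = Pa²(a+3b)(L-x)/L³ - Pa²b/L²  [x>a] = (-20)·2²·(2+3·6)·(8-(16/5))/8³ - (-20)·2²·6/8² = -15/2 kN·m
Superposition: M = Σ M_i = 2209/2000 kN·m ≈ 1.104500 kN·m

M(16/5) = 2209/2000 kN·m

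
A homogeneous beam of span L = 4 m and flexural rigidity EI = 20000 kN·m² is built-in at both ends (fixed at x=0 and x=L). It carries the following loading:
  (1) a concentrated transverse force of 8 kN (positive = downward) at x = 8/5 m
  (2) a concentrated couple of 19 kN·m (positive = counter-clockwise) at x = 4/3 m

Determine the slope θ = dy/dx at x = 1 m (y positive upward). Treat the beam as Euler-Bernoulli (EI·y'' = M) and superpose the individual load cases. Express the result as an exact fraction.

θ(1) = 863/15000000 rad

Load 1 — point force P=8 kN at a=8/5 m (b=L-a=12/5):
  θ_1 = -Pb²x(2aL-(3a+b)x)/(2L³EI)  [x≤a] = -8·(12/5)²·1·(2·(8/5)·4-(3·(8/5)+(12/5))·1)/(2·4³·20000) = -63/625000 rad
Load 2 — applied couple M₀=19 kN·m at a=4/3 m (b=L-a=8/3):
  θ_2 = (R_Ax²/2 - M_Ax)/EI  [x≤a] with R_A=19/3, M_A=0 = ((19/3)·1²/2 - 0·1)/20000 = 19/120000 rad
Superposition: θ = Σ θ_i = 863/15000000 rad ≈ 0.000058 rad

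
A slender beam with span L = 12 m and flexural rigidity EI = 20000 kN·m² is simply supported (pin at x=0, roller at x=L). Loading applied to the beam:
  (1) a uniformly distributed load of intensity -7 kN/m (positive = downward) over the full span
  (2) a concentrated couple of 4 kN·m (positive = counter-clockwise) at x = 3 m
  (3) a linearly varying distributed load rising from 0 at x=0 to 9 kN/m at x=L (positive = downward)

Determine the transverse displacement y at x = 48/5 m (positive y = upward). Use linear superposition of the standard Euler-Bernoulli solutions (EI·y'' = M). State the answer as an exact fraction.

y(48/5) = 2960163/156250000 m

Load 1 — uniform load w=-7 kN/m over full span:
  y_1 = -wx(L³-2Lx²+x³)/(24EI) = -(-7)·(48/5)·(12³-2·12·(48/5)²+(48/5)³)/(24·20000) = 21924/390625 m
Load 2 — applied couple M₀=4 kN·m at a=3 m (b=L-a=9):
  y_2 = (M₀x³/(6L)-M₀(x-a)²/2+C₁x)/EI  [x>a] with C₁=M₀(3b²-L²)/(6L)=11/2 = (4·(48/5)³/(6·12)-4·((48/5)-3)²/2+(11/2)·(48/5))/20000 = 927/1250000 m
Load 3 — triangular load w₀=9 kN/m (0→w₀ over full span):
  y_3 = -w₀x(7L⁴-10L²x²+3x⁴)/(360LEI) = -9·(48/5)·(7·12⁴-10·12²·(48/5)²+3·(48/5)⁴)/(360·12·20000) = -370332/9765625 m
Superposition: y = Σ y_i = 2960163/156250000 m ≈ 0.018945 m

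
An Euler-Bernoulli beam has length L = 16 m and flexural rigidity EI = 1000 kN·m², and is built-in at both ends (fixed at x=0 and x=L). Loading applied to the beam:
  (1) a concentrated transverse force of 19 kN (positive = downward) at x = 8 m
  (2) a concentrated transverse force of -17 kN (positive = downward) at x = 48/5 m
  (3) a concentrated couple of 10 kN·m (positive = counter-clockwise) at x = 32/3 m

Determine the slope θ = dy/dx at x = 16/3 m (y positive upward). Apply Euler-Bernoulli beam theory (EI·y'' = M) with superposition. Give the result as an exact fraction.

Load 1 — point force P=19 kN at a=8 m (b=L-a=8):
  θ_1 = -Pb²x(2aL-(3a+b)x)/(2L³EI)  [x≤a] = -19·8²·(16/3)·(2·8·16-(3·8+8)·(16/3))/(2·16³·1000) = -76/1125 rad
Load 2 — point force P=-17 kN at a=48/5 m (b=L-a=32/5):
  θ_2 = -Pb²x(2aL-(3a+b)x)/(2L³EI)  [x≤a] = -(-17)·(32/5)²·(16/3)·(2·(48/5)·16-(3·(48/5)+(32/5))·(16/3))/(2·16³·1000) = 7616/140625 rad
Load 3 — applied couple M₀=10 kN·m at a=32/3 m (b=L-a=16/3):
  θ_3 = (R_Ax²/2 - M_Ax)/EI  [x≤a] with R_A=5/6, M_A=10/3 = ((5/6)·(16/3)²/2 - (10/3)·(16/3))/1000 = -4/675 rad
Superposition: θ = Σ θ_i = -8152/421875 rad ≈ -0.019323 rad

θ(16/3) = -8152/421875 rad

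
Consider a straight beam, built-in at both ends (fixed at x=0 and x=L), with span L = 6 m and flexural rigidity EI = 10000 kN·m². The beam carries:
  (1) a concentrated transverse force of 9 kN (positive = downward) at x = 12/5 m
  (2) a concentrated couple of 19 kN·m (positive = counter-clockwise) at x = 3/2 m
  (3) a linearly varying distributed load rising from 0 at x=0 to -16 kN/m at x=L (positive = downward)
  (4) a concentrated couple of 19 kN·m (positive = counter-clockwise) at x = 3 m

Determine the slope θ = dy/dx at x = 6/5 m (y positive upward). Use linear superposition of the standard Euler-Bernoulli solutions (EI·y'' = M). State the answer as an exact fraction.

θ(6/5) = 9633/7812500 rad

Load 1 — point force P=9 kN at a=12/5 m (b=L-a=18/5):
  θ_1 = -Pb²x(2aL-(3a+b)x)/(2L³EI)  [x≤a] = -9·(18/5)²·(6/5)·(2·(12/5)·6-(3·(12/5)+(18/5))·(6/5))/(2·6³·10000) = -8019/15625000 rad
Load 2 — applied couple M₀=19 kN·m at a=3/2 m (b=L-a=9/2):
  θ_2 = (R_Ax²/2 - M_Ax)/EI  [x≤a] with R_A=57/16, M_A=-57/16 = ((57/16)·(6/5)²/2 - (-57/16)·(6/5))/10000 = 171/250000 rad
Load 3 — triangular load w₀=-16 kN/m (0→w₀ over full span):
  θ_3 = -w₀(2x(L-x)(L-2x)(x+2L)+x²(L-x)²)/(120LEI) = -(-16)·(2·(6/5)·(6-(6/5))·(6-2·(6/5))·((6/5)+2·6)+(6/5)²·(6-(6/5))²)/(120·6·10000) = 504/390625 rad
Load 4 — applied couple M₀=19 kN·m at a=3 m (b=L-a=3):
  θ_4 = (R_Ax²/2 - M_Ax)/EI  [x≤a] with R_A=19/4, M_A=19/4 = ((19/4)·(6/5)²/2 - (19/4)·(6/5))/10000 = -57/250000 rad
Superposition: θ = Σ θ_i = 9633/7812500 rad ≈ 0.001233 rad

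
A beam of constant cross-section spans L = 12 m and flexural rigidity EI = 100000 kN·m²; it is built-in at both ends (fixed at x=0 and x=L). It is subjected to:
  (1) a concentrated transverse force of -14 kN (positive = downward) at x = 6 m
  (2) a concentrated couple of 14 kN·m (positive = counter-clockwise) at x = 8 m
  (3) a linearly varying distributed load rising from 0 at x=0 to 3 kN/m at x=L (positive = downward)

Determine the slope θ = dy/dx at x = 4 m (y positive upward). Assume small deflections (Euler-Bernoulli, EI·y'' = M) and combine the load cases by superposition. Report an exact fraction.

θ(4) = 53/1125000 rad

Load 1 — point force P=-14 kN at a=6 m (b=L-a=6):
  θ_1 = -Pb²x(2aL-(3a+b)x)/(2L³EI)  [x≤a] = -(-14)·6²·4·(2·6·12-(3·6+6)·4)/(2·12³·100000) = 7/25000 rad
Load 2 — applied couple M₀=14 kN·m at a=8 m (b=L-a=4):
  θ_2 = (R_Ax²/2 - M_Ax)/EI  [x≤a] with R_A=14/9, M_A=14/3 = ((14/9)·4²/2 - (14/3)·4)/100000 = -7/112500 rad
Load 3 — triangular load w₀=3 kN/m (0→w₀ over full span):
  θ_3 = -w₀(2x(L-x)(L-2x)(x+2L)+x²(L-x)²)/(120LEI) = -3·(2·4·(12-4)·(12-2·4)·(4+2·12)+4²·(12-4)²)/(120·12·100000) = -8/46875 rad
Superposition: θ = Σ θ_i = 53/1125000 rad ≈ 0.000047 rad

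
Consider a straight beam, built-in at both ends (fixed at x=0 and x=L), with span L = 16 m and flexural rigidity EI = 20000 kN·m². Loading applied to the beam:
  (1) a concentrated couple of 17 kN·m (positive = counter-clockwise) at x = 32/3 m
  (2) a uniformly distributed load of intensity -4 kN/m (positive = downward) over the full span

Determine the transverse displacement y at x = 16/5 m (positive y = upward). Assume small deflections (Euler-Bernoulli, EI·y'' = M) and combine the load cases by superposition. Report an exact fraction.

Load 1 — applied couple M₀=17 kN·m at a=32/3 m (b=L-a=16/3):
  y_1 = (R_Ax³/6 - M_Ax²/2)/EI  [x≤a] with R_A=17/12, M_A=17/3 = ((17/12)·(16/5)³/6 - (17/3)·(16/5)²/2)/20000 = -748/703125 m
Load 2 — uniform load w=-4 kN/m over full span:
  y_2 = -wx²(L-x)²/(24EI) = -(-4)·(16/5)²·(16-(16/5))²/(24·20000) = 16384/1171875 m
Superposition: y = Σ y_i = 45412/3515625 m ≈ 0.012917 m

y(16/5) = 45412/3515625 m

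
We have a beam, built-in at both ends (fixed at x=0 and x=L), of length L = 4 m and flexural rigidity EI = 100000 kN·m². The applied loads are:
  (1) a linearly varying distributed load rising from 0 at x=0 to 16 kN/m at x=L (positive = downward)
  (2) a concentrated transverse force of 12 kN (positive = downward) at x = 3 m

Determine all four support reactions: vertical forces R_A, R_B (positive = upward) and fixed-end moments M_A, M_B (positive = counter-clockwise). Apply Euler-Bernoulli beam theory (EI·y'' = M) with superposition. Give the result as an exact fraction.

R_A = 459/40 kN, M_A = 647/60 kN·m, R_B = 1301/40 kN, M_B = -391/20 kN·m

Load 1 — triangular load w₀=16 kN/m (0→w₀ over full span):
  R_A = 3w₀L/20 = 3·16·4/20 = 48/5 kN
  M_A = w₀L²/30 = 16·4²/30 = 128/15 kN·m
  R_B = 7w₀L/20 = 7·16·4/20 = 112/5 kN
  M_B = -w₀L²/20 = -16·4²/20 = -64/5 kN·m
Load 2 — point force P=12 kN at a=3 m (b=L-a=1):
  R_A = Pb²(3a+b)/L³ = 12·1²·(3·3+1)/4³ = 15/8 kN
  M_A = Pab²/L² = 12·3·1²/4² = 9/4 kN·m
  R_B = Pa²(a+3b)/L³ = 12·3²·(3+3·1)/4³ = 81/8 kN
  M_B = -Pa²b/L² = -12·3²·1/4² = -27/4 kN·m
Superposition: R_A = 459/40 kN, M_A = 647/60 kN·m, R_B = 1301/40 kN, M_B = -391/20 kN·m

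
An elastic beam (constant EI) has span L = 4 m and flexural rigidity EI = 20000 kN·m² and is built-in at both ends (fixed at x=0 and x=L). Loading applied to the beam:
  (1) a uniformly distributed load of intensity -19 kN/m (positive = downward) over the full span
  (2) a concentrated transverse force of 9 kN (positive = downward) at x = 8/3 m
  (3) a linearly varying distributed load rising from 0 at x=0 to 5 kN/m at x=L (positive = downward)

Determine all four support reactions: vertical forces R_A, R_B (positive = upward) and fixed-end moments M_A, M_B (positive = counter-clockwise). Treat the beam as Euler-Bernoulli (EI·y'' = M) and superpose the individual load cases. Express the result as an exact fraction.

R_A = -98/3 kN, M_A = -20 kN·m, R_B = -73/3 kN, M_B = 16 kN·m

Load 1 — uniform load w=-19 kN/m over full span:
  R_A = wL/2 = (-19)·4/2 = -38 kN
  M_A = wL²/12 = (-19)·4²/12 = -76/3 kN·m
  R_B = wL/2 = (-19)·4/2 = -38 kN
  M_B = -wL²/12 = -(-19)·4²/12 = 76/3 kN·m
Load 2 — point force P=9 kN at a=8/3 m (b=L-a=4/3):
  R_A = Pb²(3a+b)/L³ = 9·(4/3)²·(3·(8/3)+(4/3))/4³ = 7/3 kN
  M_A = Pab²/L² = 9·(8/3)·(4/3)²/4² = 8/3 kN·m
  R_B = Pa²(a+3b)/L³ = 9·(8/3)²·((8/3)+3·(4/3))/4³ = 20/3 kN
  M_B = -Pa²b/L² = -9·(8/3)²·(4/3)/4² = -16/3 kN·m
Load 3 — triangular load w₀=5 kN/m (0→w₀ over full span):
  R_A = 3w₀L/20 = 3·5·4/20 = 3 kN
  M_A = w₀L²/30 = 5·4²/30 = 8/3 kN·m
  R_B = 7w₀L/20 = 7·5·4/20 = 7 kN
  M_B = -w₀L²/20 = -5·4²/20 = -4 kN·m
Superposition: R_A = -98/3 kN, M_A = -20 kN·m, R_B = -73/3 kN, M_B = 16 kN·m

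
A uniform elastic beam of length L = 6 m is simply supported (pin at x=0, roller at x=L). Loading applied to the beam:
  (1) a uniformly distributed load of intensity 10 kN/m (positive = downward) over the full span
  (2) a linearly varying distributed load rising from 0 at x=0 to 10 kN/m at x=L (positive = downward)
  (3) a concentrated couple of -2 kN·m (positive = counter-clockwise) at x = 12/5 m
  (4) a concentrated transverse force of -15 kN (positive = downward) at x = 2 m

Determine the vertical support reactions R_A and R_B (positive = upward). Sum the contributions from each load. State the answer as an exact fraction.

R_A = 89/3 kN, R_B = 136/3 kN

Load 1 — uniform load w=10 kN/m over full span:
  R_A = wL/2 = 10·6/2 = 30 kN
  R_B = wL/2 = 10·6/2 = 30 kN
Load 2 — triangular load w₀=10 kN/m (0→w₀ over full span):
  R_A = w₀L/6 = 10·6/6 = 10 kN
  R_B = w₀L/3 = 10·6/3 = 20 kN
Load 3 — applied couple M₀=-2 kN·m at a=12/5 m (b=L-a=18/5):
  R_A = M₀/L = (-2)/6 = -1/3 kN
  R_B = -M₀/L = -(-2)/6 = 1/3 kN
Load 4 — point force P=-15 kN at a=2 m (b=L-a=4):
  R_A = Pb/L = (-15)·4/6 = -10 kN
  R_B = Pa/L = (-15)·2/6 = -5 kN
Superposition: R_A = 89/3 kN, R_B = 136/3 kN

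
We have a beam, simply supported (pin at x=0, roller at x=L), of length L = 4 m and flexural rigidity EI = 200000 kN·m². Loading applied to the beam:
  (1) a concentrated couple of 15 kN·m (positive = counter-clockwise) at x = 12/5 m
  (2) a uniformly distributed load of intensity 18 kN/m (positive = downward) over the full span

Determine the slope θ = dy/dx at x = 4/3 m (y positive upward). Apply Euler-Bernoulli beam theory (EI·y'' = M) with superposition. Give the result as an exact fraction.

θ(4/3) = -281/2250000 rad

Load 1 — applied couple M₀=15 kN·m at a=12/5 m (b=L-a=8/5):
  θ_1 = (M₀x²/(2L)+C₁)/EI  [x≤a] with C₁=M₀(3b²-L²)/(6L)=-26/5 = (15·(4/3)²/(2·4)+(-26/5))/200000 = -7/750000 rad
Load 2 — uniform load w=18 kN/m over full span:
  θ_2 = -w(L³-6Lx²+4x³)/(24EI) = -18·(4³-6·4·(4/3)²+4·(4/3)³)/(24·200000) = -13/112500 rad
Superposition: θ = Σ θ_i = -281/2250000 rad ≈ -0.000125 rad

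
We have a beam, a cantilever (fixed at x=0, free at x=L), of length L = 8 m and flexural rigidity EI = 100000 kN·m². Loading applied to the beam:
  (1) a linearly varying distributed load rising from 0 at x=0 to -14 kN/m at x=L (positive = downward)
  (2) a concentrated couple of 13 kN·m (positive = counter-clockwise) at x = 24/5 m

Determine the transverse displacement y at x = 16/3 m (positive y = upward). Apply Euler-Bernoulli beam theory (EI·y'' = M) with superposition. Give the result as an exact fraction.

Load 1 — triangular load w₀=-14 kN/m (0→w₀ over full span):
  y_1 = (w₀Lx³/12-w₀L²x²/6-w₀x⁵/(120L))/EI = ((-14)·8·(16/3)³/12-(-14)·8²·(16/3)²/6-(-14)·(16/3)⁵/(120·8))/100000 = 329728/11390625 m
Load 2 — applied couple M₀=13 kN·m at a=24/5 m (b=L-a=16/5):
  y_2 = M₀a(2x-a)/(2EI)  [x>a] = 13·(24/5)·(2·(16/3)-(24/5))/(2·100000) = 143/78125 m
Superposition: y = Σ y_i = 1752887/56953125 m ≈ 0.030778 m

y(16/3) = 1752887/56953125 m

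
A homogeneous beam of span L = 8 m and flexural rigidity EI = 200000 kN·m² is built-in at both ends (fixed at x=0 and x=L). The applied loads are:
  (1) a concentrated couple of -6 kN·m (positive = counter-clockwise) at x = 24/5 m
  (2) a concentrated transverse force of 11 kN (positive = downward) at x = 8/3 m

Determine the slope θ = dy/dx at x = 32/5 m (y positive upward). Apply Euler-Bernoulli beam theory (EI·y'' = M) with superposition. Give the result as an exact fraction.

Load 1 — applied couple M₀=-6 kN·m at a=24/5 m (b=L-a=16/5):
  θ_1 = (R_Ax²/2 - M_Ax - M₀(x-a))/EI  [x>a] with R_A=-27/25, M_A=-48/25 = ((-27/25)·(32/5)²/2 - (-48/25)·(32/5) - (-6)·((32/5)-(24/5)))/200000 = -9/7812500 rad
Load 2 — point force P=11 kN at a=8/3 m (b=L-a=16/3):
  θ_2 = Pa²(L-x)(2bL-(3b+a)(L-x))/(2L³EI)  [x>a] = 11·(8/3)²·(8-(32/5))·(2·(16/3)·8-(3·(16/3)+(8/3))·(8-(32/5)))/(2·8³·200000) = 143/4218750 rad
Superposition: θ = Σ θ_i = 6907/210937500 rad ≈ 0.000033 rad

θ(32/5) = 6907/210937500 rad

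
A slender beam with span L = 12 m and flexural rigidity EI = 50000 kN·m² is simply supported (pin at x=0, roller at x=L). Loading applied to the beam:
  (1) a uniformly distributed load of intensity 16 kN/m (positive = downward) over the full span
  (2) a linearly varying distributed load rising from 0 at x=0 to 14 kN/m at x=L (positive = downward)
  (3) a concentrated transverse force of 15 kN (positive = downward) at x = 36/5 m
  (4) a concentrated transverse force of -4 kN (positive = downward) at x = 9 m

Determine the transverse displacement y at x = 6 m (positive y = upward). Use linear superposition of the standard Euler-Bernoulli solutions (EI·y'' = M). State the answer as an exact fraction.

Load 1 — uniform load w=16 kN/m over full span:
  y_1 = -wx(L³-2Lx²+x³)/(24EI) = -16·6·(12³-2·12·6²+6³)/(24·50000) = -54/625 m
Load 2 — triangular load w₀=14 kN/m (0→w₀ over full span):
  y_2 = -w₀x(7L⁴-10L²x²+3x⁴)/(360LEI) = -14·6·(7·12⁴-10·12²·6²+3·6⁴)/(360·12·50000) = -189/5000 m
Load 3 — point force P=15 kN at a=36/5 m (b=L-a=24/5):
  y_3 = -Pbx(L²-b²-x²)/(6LEI)  [x≤a] = -15·(24/5)·6·(12²-(24/5)²-6²)/(6·12·50000) = -1593/156250 m
Load 4 — point force P=-4 kN at a=9 m (b=L-a=3):
  y_4 = -Pbx(L²-b²-x²)/(6LEI)  [x≤a] = -(-4)·3·6·(12²-3²-6²)/(6·12·50000) = 99/50000 m
Superposition: y = Σ y_i = -165519/1250000 m ≈ -0.132415 m

y(6) = -165519/1250000 m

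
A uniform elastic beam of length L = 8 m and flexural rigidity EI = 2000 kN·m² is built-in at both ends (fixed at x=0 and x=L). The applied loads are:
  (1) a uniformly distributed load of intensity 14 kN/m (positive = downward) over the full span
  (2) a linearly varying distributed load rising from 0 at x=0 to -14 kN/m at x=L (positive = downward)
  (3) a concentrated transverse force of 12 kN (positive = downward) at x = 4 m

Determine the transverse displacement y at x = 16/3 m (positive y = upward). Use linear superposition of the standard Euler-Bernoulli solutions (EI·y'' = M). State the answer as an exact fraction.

y(16/3) = -17944/455625 m

Load 1 — uniform load w=14 kN/m over full span:
  y_1 = -wx²(L-x)²/(24EI) = -14·(16/3)²·(8-(16/3))²/(24·2000) = -1792/30375 m
Load 2 — triangular load w₀=-14 kN/m (0→w₀ over full span):
  y_2 = -w₀x²(L-x)²(x+2L)/(120LEI) = -(-14)·(16/3)²·(8-(16/3))²·((16/3)+2·8)/(120·8·2000) = 14336/455625 m
Load 3 — point force P=12 kN at a=4 m (b=L-a=4):
  y_3 = -Pa²(L-x)²(3bL-(3b+a)(L-x))/(6L³EI)  [x>a] = -12·4²·(8-(16/3))²·(3·4·8-(3·4+4)·(8-(16/3)))/(6·8³·2000) = -8/675 m
Superposition: y = Σ y_i = -17944/455625 m ≈ -0.039383 m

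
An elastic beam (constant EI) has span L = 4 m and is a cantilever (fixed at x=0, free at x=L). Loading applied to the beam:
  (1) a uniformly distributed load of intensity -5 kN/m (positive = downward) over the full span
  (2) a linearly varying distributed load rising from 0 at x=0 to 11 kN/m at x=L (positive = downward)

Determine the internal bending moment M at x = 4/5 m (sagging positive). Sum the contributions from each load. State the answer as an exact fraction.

M(4/5) = -5888/375 kN·m

Load 1 — uniform load w=-5 kN/m over full span:
  M_1 = -w(L-x)²/2 = -(-5)·(4-(4/5))²/2 = 128/5 kN·m
Load 2 — triangular load w₀=11 kN/m (0→w₀ over full span):
  M_2 = w₀Lx/2 - w₀L²/3 - w₀x³/(6L) = 11·4·(4/5)/2 - 11·4²/3 - 11·(4/5)³/(6·4) = -15488/375 kN·m
Superposition: M = Σ M_i = -5888/375 kN·m ≈ -15.701333 kN·m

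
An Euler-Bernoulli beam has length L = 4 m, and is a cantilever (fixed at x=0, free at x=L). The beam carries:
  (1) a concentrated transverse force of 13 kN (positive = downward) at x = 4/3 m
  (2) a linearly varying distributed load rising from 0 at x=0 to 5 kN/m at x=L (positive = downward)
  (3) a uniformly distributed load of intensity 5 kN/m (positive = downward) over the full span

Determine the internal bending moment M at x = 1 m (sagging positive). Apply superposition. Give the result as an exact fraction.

Load 1 — point force P=13 kN at a=4/3 m (b=L-a=8/3):
  M_1 = -P(a-x)  [x≤a] = -13·((4/3)-1) = -13/3 kN·m
Load 2 — triangular load w₀=5 kN/m (0→w₀ over full span):
  M_2 = w₀Lx/2 - w₀L²/3 - w₀x³/(6L) = 5·4·1/2 - 5·4²/3 - 5·1³/(6·4) = -135/8 kN·m
Load 3 — uniform load w=5 kN/m over full span:
  M_3 = -w(L-x)²/2 = -5·(4-1)²/2 = -45/2 kN·m
Superposition: M = Σ M_i = -1049/24 kN·m ≈ -43.708333 kN·m

M(1) = -1049/24 kN·m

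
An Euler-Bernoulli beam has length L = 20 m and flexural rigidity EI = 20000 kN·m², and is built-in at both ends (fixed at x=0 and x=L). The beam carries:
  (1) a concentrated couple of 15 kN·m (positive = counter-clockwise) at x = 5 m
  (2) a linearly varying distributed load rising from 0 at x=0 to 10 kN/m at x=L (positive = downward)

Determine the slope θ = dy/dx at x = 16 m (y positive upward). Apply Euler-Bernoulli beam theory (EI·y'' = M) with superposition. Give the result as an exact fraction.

θ(16) = 247/15000 rad

Load 1 — applied couple M₀=15 kN·m at a=5 m (b=L-a=15):
  θ_1 = (R_Ax²/2 - M_Ax - M₀(x-a))/EI  [x>a] with R_A=27/32, M_A=-45/16 = ((27/32)·16²/2 - (-45/16)·16 - 15·(16-5))/20000 = -3/5000 rad
Load 2 — triangular load w₀=10 kN/m (0→w₀ over full span):
  θ_2 = -w₀(2x(L-x)(L-2x)(x+2L)+x²(L-x)²)/(120LEI) = -10·(2·16·(20-16)·(20-2·16)·(16+2·20)+16²·(20-16)²)/(120·20·20000) = 32/1875 rad
Superposition: θ = Σ θ_i = 247/15000 rad ≈ 0.016467 rad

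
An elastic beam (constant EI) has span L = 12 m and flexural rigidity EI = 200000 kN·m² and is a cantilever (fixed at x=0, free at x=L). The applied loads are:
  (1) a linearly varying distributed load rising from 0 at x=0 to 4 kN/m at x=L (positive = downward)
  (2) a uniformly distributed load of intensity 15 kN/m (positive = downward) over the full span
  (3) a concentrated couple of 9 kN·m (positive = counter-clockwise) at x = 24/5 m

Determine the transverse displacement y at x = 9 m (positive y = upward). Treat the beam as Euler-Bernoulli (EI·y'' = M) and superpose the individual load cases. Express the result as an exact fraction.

Load 1 — triangular load w₀=4 kN/m (0→w₀ over full span):
  y_1 = (w₀Lx³/12-w₀L²x²/6-w₀x⁵/(120L))/EI = (4·12·9³/12-4·12²·9²/6-4·9⁵/(120·12))/200000 = -200961/8000000 m
Load 2 — uniform load w=15 kN/m over full span:
  y_2 = -wx²(x²-4Lx+6L²)/(24EI) = -15·9²·(9²-4·12·9+6·12²)/(24·200000) = -41553/320000 m
Load 3 — applied couple M₀=9 kN·m at a=24/5 m (b=L-a=36/5):
  y_3 = M₀a(2x-a)/(2EI)  [x>a] = 9·(24/5)·(2·9-(24/5))/(2·200000) = 891/625000 m
Superposition: y = Σ y_i = -3070953/20000000 m ≈ -0.153548 m

y(9) = -3070953/20000000 m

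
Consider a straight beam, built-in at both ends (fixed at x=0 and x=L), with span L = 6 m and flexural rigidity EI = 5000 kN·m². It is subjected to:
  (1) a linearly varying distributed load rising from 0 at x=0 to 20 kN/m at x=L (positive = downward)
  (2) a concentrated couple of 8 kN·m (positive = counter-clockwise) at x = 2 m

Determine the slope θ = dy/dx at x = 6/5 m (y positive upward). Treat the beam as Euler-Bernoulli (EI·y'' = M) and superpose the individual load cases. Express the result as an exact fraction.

θ(6/5) = -232/78125 rad

Load 1 — triangular load w₀=20 kN/m (0→w₀ over full span):
  θ_1 = -w₀(2x(L-x)(L-2x)(x+2L)+x²(L-x)²)/(120LEI) = -20·(2·(6/5)·(6-(6/5))·(6-2·(6/5))·((6/5)+2·6)+(6/5)²·(6-(6/5))²)/(120·6·5000) = -252/78125 rad
Load 2 — applied couple M₀=8 kN·m at a=2 m (b=L-a=4):
  θ_2 = (R_Ax²/2 - M_Ax)/EI  [x≤a] with R_A=16/9, M_A=0 = ((16/9)·(6/5)²/2 - 0·(6/5))/5000 = 4/15625 rad
Superposition: θ = Σ θ_i = -232/78125 rad ≈ -0.002970 rad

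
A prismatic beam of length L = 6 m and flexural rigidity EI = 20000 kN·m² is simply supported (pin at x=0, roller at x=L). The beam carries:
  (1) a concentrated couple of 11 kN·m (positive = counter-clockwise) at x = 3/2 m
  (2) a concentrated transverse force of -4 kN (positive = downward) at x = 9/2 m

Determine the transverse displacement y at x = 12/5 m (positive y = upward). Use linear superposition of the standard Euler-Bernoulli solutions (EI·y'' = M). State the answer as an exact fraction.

Load 1 — applied couple M₀=11 kN·m at a=3/2 m (b=L-a=9/2):
  y_1 = (M₀x³/(6L)-M₀(x-a)²/2+C₁x)/EI  [x>a] with C₁=M₀(3b²-L²)/(6L)=121/16 = (11·(12/5)³/(6·6)-11·((12/5)-(3/2))²/2+(121/16)·(12/5))/20000 = 17919/20000000 m
Load 2 — point force P=-4 kN at a=9/2 m (b=L-a=3/2):
  y_2 = -Pbx(L²-b²-x²)/(6LEI)  [x≤a] = -(-4)·(3/2)·(12/5)·(6²-(3/2)²-(12/5)²)/(6·6·20000) = 2799/5000000 m
Superposition: y = Σ y_i = 5823/4000000 m ≈ 0.001456 m

y(12/5) = 5823/4000000 m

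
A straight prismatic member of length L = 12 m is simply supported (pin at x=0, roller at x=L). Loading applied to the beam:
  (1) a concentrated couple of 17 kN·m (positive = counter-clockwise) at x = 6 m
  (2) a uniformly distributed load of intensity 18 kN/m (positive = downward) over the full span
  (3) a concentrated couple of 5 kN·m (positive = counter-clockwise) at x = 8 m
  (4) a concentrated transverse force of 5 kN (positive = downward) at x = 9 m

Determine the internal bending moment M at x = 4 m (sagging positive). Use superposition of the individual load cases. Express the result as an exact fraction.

Load 1 — applied couple M₀=17 kN·m at a=6 m (b=L-a=6):
  M_1 = M₀x/L  [x≤a] = 17·4/12 = 17/3 kN·m
Load 2 — uniform load w=18 kN/m over full span:
  M_2 = wx(L-x)/2 = 18·4·(12-4)/2 = 288 kN·m
Load 3 — applied couple M₀=5 kN·m at a=8 m (b=L-a=4):
  M_3 = M₀x/L  [x≤a] = 5·4/12 = 5/3 kN·m
Load 4 — point force P=5 kN at a=9 m (b=L-a=3):
  M_4 = Pbx/L  [x≤a] = 5·3·4/12 = 5 kN·m
Superposition: M = Σ M_i = 901/3 kN·m ≈ 300.333333 kN·m

M(4) = 901/3 kN·m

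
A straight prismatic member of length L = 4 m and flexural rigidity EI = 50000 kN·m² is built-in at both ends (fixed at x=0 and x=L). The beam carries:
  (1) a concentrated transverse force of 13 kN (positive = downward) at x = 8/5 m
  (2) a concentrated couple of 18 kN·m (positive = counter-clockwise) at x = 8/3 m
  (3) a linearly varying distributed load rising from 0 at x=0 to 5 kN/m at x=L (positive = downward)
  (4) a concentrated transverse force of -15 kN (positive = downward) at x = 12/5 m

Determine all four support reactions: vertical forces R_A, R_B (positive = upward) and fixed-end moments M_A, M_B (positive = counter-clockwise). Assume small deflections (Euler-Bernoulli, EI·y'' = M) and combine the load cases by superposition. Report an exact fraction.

R_A = 1518/125 kN, M_A = 3898/375 kN·m, R_B = -518/125 kN, M_B = -44/125 kN·m

Load 1 — point force P=13 kN at a=8/5 m (b=L-a=12/5):
  R_A = Pb²(3a+b)/L³ = 13·(12/5)²·(3·(8/5)+(12/5))/4³ = 1053/125 kN
  M_A = Pab²/L² = 13·(8/5)·(12/5)²/4² = 936/125 kN·m
  R_B = Pa²(a+3b)/L³ = 13·(8/5)²·((8/5)+3·(12/5))/4³ = 572/125 kN
  M_B = -Pa²b/L² = -13·(8/5)²·(12/5)/4² = -624/125 kN·m
Load 2 — applied couple M₀=18 kN·m at a=8/3 m (b=L-a=4/3):
  R_A = 6M₀ab/L³ = 6·18·(8/3)·(4/3)/4³ = 6 kN
  M_A = M₀b(2a-b)/L² = 18·(4/3)·(2·(8/3)-(4/3))/4² = 6 kN·m
  R_B = -6M₀ab/L³ = -6·18·(8/3)·(4/3)/4³ = -6 kN
  M_B = M₀a(2b-a)/L² = 18·(8/3)·(2·(4/3)-(8/3))/4² = 0 kN·m
Load 3 — triangular load w₀=5 kN/m (0→w₀ over full span):
  R_A = 3w₀L/20 = 3·5·4/20 = 3 kN
  M_A = w₀L²/30 = 5·4²/30 = 8/3 kN·m
  R_B = 7w₀L/20 = 7·5·4/20 = 7 kN
  M_B = -w₀L²/20 = -5·4²/20 = -4 kN·m
Load 4 — point force P=-15 kN at a=12/5 m (b=L-a=8/5):
  R_A = Pb²(3a+b)/L³ = (-15)·(8/5)²·(3·(12/5)+(8/5))/4³ = -132/25 kN
  M_A = Pab²/L² = (-15)·(12/5)·(8/5)²/4² = -144/25 kN·m
  R_B = Pa²(a+3b)/L³ = (-15)·(12/5)²·((12/5)+3·(8/5))/4³ = -243/25 kN
  M_B = -Pa²b/L² = -(-15)·(12/5)²·(8/5)/4² = 216/25 kN·m
Superposition: R_A = 1518/125 kN, M_A = 3898/375 kN·m, R_B = -518/125 kN, M_B = -44/125 kN·m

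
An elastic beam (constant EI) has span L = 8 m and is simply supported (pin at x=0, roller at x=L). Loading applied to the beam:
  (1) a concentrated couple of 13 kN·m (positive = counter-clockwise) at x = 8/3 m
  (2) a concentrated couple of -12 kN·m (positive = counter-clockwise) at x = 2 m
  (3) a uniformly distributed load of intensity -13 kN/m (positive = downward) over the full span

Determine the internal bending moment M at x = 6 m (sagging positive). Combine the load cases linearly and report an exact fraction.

M(6) = -313/4 kN·m

Load 1 — applied couple M₀=13 kN·m at a=8/3 m (b=L-a=16/3):
  M_1 = M₀x/L - M₀  [x>a] = 13·6/8 - 13 = -13/4 kN·m
Load 2 — applied couple M₀=-12 kN·m at a=2 m (b=L-a=6):
  M_2 = M₀x/L - M₀  [x>a] = (-12)·6/8 - (-12) = 3 kN·m
Load 3 — uniform load w=-13 kN/m over full span:
  M_3 = wx(L-x)/2 = (-13)·6·(8-6)/2 = -78 kN·m
Superposition: M = Σ M_i = -313/4 kN·m ≈ -78.250000 kN·m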